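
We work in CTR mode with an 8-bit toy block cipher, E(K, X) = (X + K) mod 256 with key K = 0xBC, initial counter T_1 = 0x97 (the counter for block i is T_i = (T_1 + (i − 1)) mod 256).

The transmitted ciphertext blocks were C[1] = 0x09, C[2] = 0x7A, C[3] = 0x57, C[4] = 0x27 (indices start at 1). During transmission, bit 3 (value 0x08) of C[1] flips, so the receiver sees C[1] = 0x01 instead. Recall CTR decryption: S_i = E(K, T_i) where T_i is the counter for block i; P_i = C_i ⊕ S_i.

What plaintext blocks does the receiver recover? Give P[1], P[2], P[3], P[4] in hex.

P[1] = 0x52, P[2] = 0x2E, P[3] = 0x02, P[4] = 0x71

Only C[1] changed, to 0x01. In CTR, a change in C_i flips the same bit in P_i only; the keystream is unaffected. Decrypting the received ciphertext:
P[1]: T = 0x97, S = E(K, T) = 0x53; 0x01 ⊕ 0x53 = 0x52.
P[2]: T = 0x98, S = E(K, T) = 0x54; 0x7A ⊕ 0x54 = 0x2E.
P[3]: T = 0x99, S = E(K, T) = 0x55; 0x57 ⊕ 0x55 = 0x02.
P[4]: T = 0x9A, S = E(K, T) = 0x56; 0x27 ⊕ 0x56 = 0x71.
Blocks that differ from the original plaintext: P[1].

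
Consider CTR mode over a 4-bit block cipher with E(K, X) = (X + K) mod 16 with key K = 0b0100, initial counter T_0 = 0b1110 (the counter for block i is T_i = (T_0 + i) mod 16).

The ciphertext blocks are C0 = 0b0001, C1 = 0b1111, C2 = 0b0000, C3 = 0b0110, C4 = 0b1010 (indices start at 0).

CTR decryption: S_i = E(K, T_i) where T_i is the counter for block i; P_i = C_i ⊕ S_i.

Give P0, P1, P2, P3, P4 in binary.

P0: T = 0b1110, S = E(K, T) = 0b0010; 0b0001 ⊕ 0b0010 = 0b0011.
P1: T = 0b1111, S = E(K, T) = 0b0011; 0b1111 ⊕ 0b0011 = 0b1100.
P2: T = 0b0000, S = E(K, T) = 0b0100; 0b0000 ⊕ 0b0100 = 0b0100.
P3: T = 0b0001, S = E(K, T) = 0b0101; 0b0110 ⊕ 0b0101 = 0b0011.
P4: T = 0b0010, S = E(K, T) = 0b0110; 0b1010 ⊕ 0b0110 = 0b1100.

P0 = 0b0011, P1 = 0b1100, P2 = 0b0100, P3 = 0b0011, P4 = 0b1100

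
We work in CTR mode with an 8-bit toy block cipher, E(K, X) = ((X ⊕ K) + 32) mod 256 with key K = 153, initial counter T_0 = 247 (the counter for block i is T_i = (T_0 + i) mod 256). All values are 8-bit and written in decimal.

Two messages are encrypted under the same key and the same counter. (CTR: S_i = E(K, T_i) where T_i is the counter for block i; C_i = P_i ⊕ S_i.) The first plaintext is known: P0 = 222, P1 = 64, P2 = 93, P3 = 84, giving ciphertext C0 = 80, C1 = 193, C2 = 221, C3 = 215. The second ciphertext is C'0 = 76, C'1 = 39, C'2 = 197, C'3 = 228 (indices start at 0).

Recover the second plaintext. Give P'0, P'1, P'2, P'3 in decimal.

In CTR with a reused counter, both messages share the same keystream S_i, so C_i ⊕ C'_i = P_i ⊕ P'_i and thus P'_i = P_i ⊕ C_i ⊕ C'_i.
P'0: 222 ⊕ 80 ⊕ 76 = 194.
P'1: 64 ⊕ 193 ⊕ 39 = 166.
P'2: 93 ⊕ 221 ⊕ 197 = 69.
P'3: 84 ⊕ 215 ⊕ 228 = 103.

P'0 = 194, P'1 = 166, P'2 = 69, P'3 = 103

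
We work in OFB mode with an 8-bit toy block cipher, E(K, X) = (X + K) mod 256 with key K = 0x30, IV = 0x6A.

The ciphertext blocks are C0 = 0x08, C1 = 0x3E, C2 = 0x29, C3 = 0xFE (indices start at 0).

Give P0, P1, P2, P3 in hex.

P0 = 0x92, P1 = 0xF4, P2 = 0xD3, P3 = 0xD4

OFB decryption: S_i = E(K, S_{i−1}) with S_{−1} = IV; P_i = C_i ⊕ S_i.
P0: S = E(K, 0x6A) = 0x9A; 0x08 ⊕ 0x9A = 0x92.
P1: S = E(K, 0x9A) = 0xCA; 0x3E ⊕ 0xCA = 0xF4.
P2: S = E(K, 0xCA) = 0xFA; 0x29 ⊕ 0xFA = 0xD3.
P3: S = E(K, 0xFA) = 0x2A; 0xFE ⊕ 0x2A = 0xD4.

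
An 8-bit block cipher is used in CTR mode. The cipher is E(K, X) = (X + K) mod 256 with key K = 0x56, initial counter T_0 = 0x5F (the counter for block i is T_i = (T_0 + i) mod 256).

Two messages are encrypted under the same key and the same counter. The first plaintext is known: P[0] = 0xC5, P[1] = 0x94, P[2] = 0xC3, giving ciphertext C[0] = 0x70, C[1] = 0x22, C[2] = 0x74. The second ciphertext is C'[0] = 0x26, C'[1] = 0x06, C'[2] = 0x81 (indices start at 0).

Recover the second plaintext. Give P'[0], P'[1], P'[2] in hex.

P'[0] = 0x93, P'[1] = 0xB0, P'[2] = 0x36

In CTR with a reused counter, both messages share the same keystream S_i, so C_i ⊕ C'_i = P_i ⊕ P'_i and thus P'_i = P_i ⊕ C_i ⊕ C'_i.
P'[0]: 0xC5 ⊕ 0x70 ⊕ 0x26 = 0x93.
P'[1]: 0x94 ⊕ 0x22 ⊕ 0x06 = 0xB0.
P'[2]: 0xC3 ⊕ 0x74 ⊕ 0x81 = 0x36.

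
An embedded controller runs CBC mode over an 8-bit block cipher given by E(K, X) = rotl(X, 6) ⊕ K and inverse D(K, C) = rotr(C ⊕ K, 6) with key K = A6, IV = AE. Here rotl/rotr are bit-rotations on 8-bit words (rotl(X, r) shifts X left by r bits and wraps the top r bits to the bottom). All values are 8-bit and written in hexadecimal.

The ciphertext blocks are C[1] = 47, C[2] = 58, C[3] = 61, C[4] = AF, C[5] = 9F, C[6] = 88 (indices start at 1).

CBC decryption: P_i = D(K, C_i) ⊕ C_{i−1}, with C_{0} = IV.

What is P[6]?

P[6] = 27

P[6]: D(K, 88) = B8; B8 ⊕ 9F = 27.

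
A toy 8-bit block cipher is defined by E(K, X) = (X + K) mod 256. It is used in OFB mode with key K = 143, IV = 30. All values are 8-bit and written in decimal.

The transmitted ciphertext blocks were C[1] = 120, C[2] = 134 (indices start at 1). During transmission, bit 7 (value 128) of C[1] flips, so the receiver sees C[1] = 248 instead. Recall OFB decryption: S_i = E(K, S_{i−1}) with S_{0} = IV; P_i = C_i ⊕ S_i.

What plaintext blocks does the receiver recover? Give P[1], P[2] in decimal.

Only C[1] changed, to 248. In OFB, a change in C_i flips the same bit in P_i only; the keystream is unaffected. Decrypting the received ciphertext:
P[1]: S = E(K, 30) = 173; 248 ⊕ 173 = 85.
P[2]: S = E(K, 173) = 60; 134 ⊕ 60 = 186.
Blocks that differ from the original plaintext: P[1].

P[1] = 85, P[2] = 186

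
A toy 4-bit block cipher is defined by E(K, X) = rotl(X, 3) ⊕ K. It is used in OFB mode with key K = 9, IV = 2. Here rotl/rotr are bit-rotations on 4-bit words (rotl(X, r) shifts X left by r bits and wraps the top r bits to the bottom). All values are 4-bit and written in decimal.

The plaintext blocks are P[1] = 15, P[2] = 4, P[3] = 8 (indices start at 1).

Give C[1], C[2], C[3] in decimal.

OFB encryption: S_i = E(K, S_{i−1}) with S_{0} = IV; C_i = P_i ⊕ S_i.
C[1]: S = E(K, 2) = 8; 15 ⊕ 8 = 7.
C[2]: S = E(K, 8) = 13; 4 ⊕ 13 = 9.
C[3]: S = E(K, 13) = 7; 8 ⊕ 7 = 15.

C[1] = 7, C[2] = 9, C[3] = 15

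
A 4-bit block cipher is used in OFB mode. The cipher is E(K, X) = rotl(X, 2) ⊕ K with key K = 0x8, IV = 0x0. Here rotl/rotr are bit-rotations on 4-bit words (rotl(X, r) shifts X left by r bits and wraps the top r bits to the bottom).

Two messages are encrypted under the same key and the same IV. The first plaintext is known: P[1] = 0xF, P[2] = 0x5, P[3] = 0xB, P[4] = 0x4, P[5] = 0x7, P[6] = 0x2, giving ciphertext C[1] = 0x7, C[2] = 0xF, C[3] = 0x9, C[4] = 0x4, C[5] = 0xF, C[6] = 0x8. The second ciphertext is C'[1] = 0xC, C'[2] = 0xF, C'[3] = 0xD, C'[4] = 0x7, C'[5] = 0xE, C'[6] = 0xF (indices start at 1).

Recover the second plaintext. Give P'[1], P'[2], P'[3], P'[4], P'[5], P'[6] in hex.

In OFB with a reused IV, both messages share the same keystream S_i, so C_i ⊕ C'_i = P_i ⊕ P'_i and thus P'_i = P_i ⊕ C_i ⊕ C'_i.
P'[1]: 0xF ⊕ 0x7 ⊕ 0xC = 0x4.
P'[2]: 0x5 ⊕ 0xF ⊕ 0xF = 0x5.
P'[3]: 0xB ⊕ 0x9 ⊕ 0xD = 0xF.
P'[4]: 0x4 ⊕ 0x4 ⊕ 0x7 = 0x7.
P'[5]: 0x7 ⊕ 0xF ⊕ 0xE = 0x6.
P'[6]: 0x2 ⊕ 0x8 ⊕ 0xF = 0x5.

P'[1] = 0x4, P'[2] = 0x5, P'[3] = 0xF, P'[4] = 0x7, P'[5] = 0x6, P'[6] = 0x5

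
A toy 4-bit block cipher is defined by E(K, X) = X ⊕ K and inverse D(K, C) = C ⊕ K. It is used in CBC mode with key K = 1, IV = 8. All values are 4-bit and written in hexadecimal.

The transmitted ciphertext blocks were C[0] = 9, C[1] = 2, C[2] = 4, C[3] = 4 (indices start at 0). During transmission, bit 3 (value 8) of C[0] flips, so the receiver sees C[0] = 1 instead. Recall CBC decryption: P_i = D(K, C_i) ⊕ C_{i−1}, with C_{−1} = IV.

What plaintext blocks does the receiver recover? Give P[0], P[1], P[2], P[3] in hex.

Only C[0] changed, to 1. In CBC, a change in C_i garbles P_i and flips the same bit in P_{i+1}. Decrypting the received ciphertext:
P[0]: D(K, 1) = 0; 0 ⊕ 8 = 8.
P[1]: D(K, 2) = 3; 3 ⊕ 1 = 2.
P[2]: D(K, 4) = 5; 5 ⊕ 2 = 7.
P[3]: D(K, 4) = 5; 5 ⊕ 4 = 1.
Blocks that differ from the original plaintext: P[0], P[1].

P[0] = 8, P[1] = 2, P[2] = 7, P[3] = 1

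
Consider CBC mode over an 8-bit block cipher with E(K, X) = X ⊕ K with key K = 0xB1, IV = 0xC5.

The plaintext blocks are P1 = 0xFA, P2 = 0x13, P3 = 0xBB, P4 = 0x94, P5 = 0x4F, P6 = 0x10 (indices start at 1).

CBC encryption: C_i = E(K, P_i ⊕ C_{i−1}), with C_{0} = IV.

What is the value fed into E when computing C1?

0x3F

C1: P1 ⊕ 0xC5 = 0x3F; E(K, 0x3F) = 0x8E.
So the input to E for block 1 is 0x3F.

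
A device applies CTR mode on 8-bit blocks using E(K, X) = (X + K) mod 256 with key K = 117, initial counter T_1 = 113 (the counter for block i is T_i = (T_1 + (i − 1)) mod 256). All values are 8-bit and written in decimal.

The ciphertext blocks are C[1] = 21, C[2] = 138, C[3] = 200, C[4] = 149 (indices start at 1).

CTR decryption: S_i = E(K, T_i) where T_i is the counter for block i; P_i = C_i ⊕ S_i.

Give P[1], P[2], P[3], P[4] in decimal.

P[1]: T = 113, S = E(K, T) = 230; 21 ⊕ 230 = 243.
P[2]: T = 114, S = E(K, T) = 231; 138 ⊕ 231 = 109.
P[3]: T = 115, S = E(K, T) = 232; 200 ⊕ 232 = 32.
P[4]: T = 116, S = E(K, T) = 233; 149 ⊕ 233 = 124.

P[1] = 243, P[2] = 109, P[3] = 32, P[4] = 124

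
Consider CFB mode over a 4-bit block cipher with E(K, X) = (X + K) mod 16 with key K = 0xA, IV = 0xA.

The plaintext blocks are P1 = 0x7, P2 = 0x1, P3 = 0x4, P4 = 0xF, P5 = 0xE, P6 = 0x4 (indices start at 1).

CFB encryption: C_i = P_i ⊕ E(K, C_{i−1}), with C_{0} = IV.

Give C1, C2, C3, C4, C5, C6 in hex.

C1: E(K, 0xA) = 0x4; 0x7 ⊕ 0x4 = 0x3.
C2: E(K, 0x3) = 0xD; 0x1 ⊕ 0xD = 0xC.
C3: E(K, 0xC) = 0x6; 0x4 ⊕ 0x6 = 0x2.
C4: E(K, 0x2) = 0xC; 0xF ⊕ 0xC = 0x3.
C5: E(K, 0x3) = 0xD; 0xE ⊕ 0xD = 0x3.
C6: E(K, 0x3) = 0xD; 0x4 ⊕ 0xD = 0x9.

C1 = 0x3, C2 = 0xC, C3 = 0x2, C4 = 0x3, C5 = 0x3, C6 = 0x9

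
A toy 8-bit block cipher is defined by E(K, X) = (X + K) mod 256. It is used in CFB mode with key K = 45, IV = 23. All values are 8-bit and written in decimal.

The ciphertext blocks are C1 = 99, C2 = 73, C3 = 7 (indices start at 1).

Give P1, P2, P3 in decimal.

CFB decryption: P_i = C_i ⊕ E(K, C_{i−1}), with C_{0} = IV.
P1: E(K, 23) = 68; 99 ⊕ 68 = 39.
P2: E(K, 99) = 144; 73 ⊕ 144 = 217.
P3: E(K, 73) = 118; 7 ⊕ 118 = 113.

P1 = 39, P2 = 217, P3 = 113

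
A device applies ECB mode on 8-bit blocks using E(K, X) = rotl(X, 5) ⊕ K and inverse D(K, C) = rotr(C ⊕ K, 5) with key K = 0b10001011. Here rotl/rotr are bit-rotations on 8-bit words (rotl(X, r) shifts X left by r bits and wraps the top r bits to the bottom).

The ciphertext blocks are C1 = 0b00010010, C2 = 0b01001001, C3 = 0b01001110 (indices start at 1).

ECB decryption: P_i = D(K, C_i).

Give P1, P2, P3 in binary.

P1 = 0b11001100, P2 = 0b00010110, P3 = 0b00101110

P1: D(K, 0b00010010) = 0b11001100.
P2: D(K, 0b01001001) = 0b00010110.
P3: D(K, 0b01001110) = 0b00101110.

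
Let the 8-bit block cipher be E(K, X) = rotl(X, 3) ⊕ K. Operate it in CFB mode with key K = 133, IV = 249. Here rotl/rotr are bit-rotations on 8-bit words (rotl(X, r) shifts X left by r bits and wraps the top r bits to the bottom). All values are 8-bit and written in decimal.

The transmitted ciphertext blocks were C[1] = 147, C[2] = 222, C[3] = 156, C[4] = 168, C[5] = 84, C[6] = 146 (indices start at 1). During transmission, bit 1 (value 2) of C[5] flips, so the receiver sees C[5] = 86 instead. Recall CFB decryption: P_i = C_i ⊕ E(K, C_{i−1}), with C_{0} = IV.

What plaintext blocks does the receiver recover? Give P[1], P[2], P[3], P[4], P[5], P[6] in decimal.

P[1] = 217, P[2] = 199, P[3] = 239, P[4] = 201, P[5] = 150, P[6] = 165

Only C[5] changed, to 86. In CFB, a change in C_i flips the same bit in P_i and garbles P_{i+1}. Decrypting the received ciphertext:
P[1]: E(K, 249) = 74; 147 ⊕ 74 = 217.
P[2]: E(K, 147) = 25; 222 ⊕ 25 = 199.
P[3]: E(K, 222) = 115; 156 ⊕ 115 = 239.
P[4]: E(K, 156) = 97; 168 ⊕ 97 = 201.
P[5]: E(K, 168) = 192; 86 ⊕ 192 = 150.
P[6]: E(K, 86) = 55; 146 ⊕ 55 = 165.
Blocks that differ from the original plaintext: P[5], P[6].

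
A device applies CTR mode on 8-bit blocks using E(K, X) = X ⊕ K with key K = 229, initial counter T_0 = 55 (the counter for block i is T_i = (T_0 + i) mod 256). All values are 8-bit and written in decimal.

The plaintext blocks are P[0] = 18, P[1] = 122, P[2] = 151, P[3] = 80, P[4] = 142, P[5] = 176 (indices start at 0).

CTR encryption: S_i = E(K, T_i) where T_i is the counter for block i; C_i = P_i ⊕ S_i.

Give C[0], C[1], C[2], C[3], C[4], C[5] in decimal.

C[0]: T = 55, S = E(K, T) = 210; 18 ⊕ 210 = 192.
C[1]: T = 56, S = E(K, T) = 221; 122 ⊕ 221 = 167.
C[2]: T = 57, S = E(K, T) = 220; 151 ⊕ 220 = 75.
C[3]: T = 58, S = E(K, T) = 223; 80 ⊕ 223 = 143.
C[4]: T = 59, S = E(K, T) = 222; 142 ⊕ 222 = 80.
C[5]: T = 60, S = E(K, T) = 217; 176 ⊕ 217 = 105.

C[0] = 192, C[1] = 167, C[2] = 75, C[3] = 143, C[4] = 80, C[5] = 105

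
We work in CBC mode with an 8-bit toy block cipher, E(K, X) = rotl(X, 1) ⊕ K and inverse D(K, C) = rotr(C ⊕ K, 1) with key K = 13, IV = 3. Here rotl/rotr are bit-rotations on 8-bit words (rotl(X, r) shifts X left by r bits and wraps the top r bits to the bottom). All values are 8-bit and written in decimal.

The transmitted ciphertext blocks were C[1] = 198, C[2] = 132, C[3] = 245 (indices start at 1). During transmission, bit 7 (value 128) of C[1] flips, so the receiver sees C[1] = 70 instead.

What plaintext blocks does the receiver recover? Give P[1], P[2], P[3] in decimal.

CBC decryption: P_i = D(K, C_i) ⊕ C_{i−1}, with C_{0} = IV.
Only C[1] changed, to 70. In CBC, a change in C_i garbles P_i and flips the same bit in P_{i+1}. Decrypting the received ciphertext:
P[1]: D(K, 70) = 165; 165 ⊕ 3 = 166.
P[2]: D(K, 132) = 196; 196 ⊕ 70 = 130.
P[3]: D(K, 245) = 124; 124 ⊕ 132 = 248.
Blocks that differ from the original plaintext: P[1], P[2].

P[1] = 166, P[2] = 130, P[3] = 248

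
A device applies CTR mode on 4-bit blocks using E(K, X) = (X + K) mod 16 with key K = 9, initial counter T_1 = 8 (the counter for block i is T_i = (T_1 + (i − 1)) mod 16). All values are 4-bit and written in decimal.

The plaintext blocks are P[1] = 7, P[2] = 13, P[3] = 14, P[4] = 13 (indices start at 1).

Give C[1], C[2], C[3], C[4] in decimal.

C[1] = 6, C[2] = 15, C[3] = 13, C[4] = 9

CTR encryption: S_i = E(K, T_i) where T_i is the counter for block i; C_i = P_i ⊕ S_i.
C[1]: T = 8, S = E(K, T) = 1; 7 ⊕ 1 = 6.
C[2]: T = 9, S = E(K, T) = 2; 13 ⊕ 2 = 15.
C[3]: T = 10, S = E(K, T) = 3; 14 ⊕ 3 = 13.
C[4]: T = 11, S = E(K, T) = 4; 13 ⊕ 4 = 9.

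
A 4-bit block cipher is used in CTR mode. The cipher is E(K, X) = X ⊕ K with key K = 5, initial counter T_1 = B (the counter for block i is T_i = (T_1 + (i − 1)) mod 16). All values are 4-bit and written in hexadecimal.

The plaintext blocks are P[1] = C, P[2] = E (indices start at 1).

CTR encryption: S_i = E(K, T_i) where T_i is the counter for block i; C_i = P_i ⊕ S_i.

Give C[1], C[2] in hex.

C[1] = 2, C[2] = 7

C[1]: T = B, S = E(K, T) = E; C ⊕ E = 2.
C[2]: T = C, S = E(K, T) = 9; E ⊕ 9 = 7.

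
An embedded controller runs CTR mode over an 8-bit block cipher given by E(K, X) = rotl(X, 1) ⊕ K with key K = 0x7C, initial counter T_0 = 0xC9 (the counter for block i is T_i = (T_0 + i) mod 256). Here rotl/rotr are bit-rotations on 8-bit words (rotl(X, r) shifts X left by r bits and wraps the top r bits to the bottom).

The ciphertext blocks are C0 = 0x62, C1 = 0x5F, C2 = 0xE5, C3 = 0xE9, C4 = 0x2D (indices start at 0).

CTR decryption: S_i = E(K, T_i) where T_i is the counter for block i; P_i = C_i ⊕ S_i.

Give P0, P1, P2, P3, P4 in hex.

P0: T = 0xC9, S = E(K, T) = 0xEF; 0x62 ⊕ 0xEF = 0x8D.
P1: T = 0xCA, S = E(K, T) = 0xE9; 0x5F ⊕ 0xE9 = 0xB6.
P2: T = 0xCB, S = E(K, T) = 0xEB; 0xE5 ⊕ 0xEB = 0x0E.
P3: T = 0xCC, S = E(K, T) = 0xE5; 0xE9 ⊕ 0xE5 = 0x0C.
P4: T = 0xCD, S = E(K, T) = 0xE7; 0x2D ⊕ 0xE7 = 0xCA.

P0 = 0x8D, P1 = 0xB6, P2 = 0x0E, P3 = 0x0C, P4 = 0xCA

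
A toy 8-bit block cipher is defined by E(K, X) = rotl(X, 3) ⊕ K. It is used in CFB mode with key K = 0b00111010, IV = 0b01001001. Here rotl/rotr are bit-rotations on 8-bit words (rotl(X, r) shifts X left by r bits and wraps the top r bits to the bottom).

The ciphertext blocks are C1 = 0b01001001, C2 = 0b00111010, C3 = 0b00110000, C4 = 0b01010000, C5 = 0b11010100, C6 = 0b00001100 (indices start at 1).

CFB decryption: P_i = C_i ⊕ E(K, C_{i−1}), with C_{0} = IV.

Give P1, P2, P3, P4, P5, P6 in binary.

P1: E(K, 0b01001001) = 0b01110000; 0b01001001 ⊕ 0b01110000 = 0b00111001.
P2: E(K, 0b01001001) = 0b01110000; 0b00111010 ⊕ 0b01110000 = 0b01001010.
P3: E(K, 0b00111010) = 0b11101011; 0b00110000 ⊕ 0b11101011 = 0b11011011.
P4: E(K, 0b00110000) = 0b10111011; 0b01010000 ⊕ 0b10111011 = 0b11101011.
P5: E(K, 0b01010000) = 0b10111000; 0b11010100 ⊕ 0b10111000 = 0b01101100.
P6: E(K, 0b11010100) = 0b10011100; 0b00001100 ⊕ 0b10011100 = 0b10010000.

P1 = 0b00111001, P2 = 0b01001010, P3 = 0b11011011, P4 = 0b11101011, P5 = 0b01101100, P6 = 0b10010000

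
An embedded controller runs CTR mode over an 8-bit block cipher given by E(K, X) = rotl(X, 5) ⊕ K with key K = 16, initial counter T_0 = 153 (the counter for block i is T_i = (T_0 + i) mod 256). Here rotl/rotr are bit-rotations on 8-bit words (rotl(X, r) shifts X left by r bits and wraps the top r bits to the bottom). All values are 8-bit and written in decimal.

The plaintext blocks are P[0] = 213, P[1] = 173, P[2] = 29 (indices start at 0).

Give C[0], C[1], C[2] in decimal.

CTR encryption: S_i = E(K, T_i) where T_i is the counter for block i; C_i = P_i ⊕ S_i.
C[0]: T = 153, S = E(K, T) = 35; 213 ⊕ 35 = 246.
C[1]: T = 154, S = E(K, T) = 67; 173 ⊕ 67 = 238.
C[2]: T = 155, S = E(K, T) = 99; 29 ⊕ 99 = 126.

C[0] = 246, C[1] = 238, C[2] = 126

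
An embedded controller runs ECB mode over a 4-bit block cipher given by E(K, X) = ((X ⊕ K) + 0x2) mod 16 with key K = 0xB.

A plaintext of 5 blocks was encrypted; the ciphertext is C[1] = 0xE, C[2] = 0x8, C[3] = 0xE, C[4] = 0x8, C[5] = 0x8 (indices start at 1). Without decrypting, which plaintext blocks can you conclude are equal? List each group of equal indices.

ECB encrypts each block independently with the same key, so equal ciphertext blocks imply equal plaintext blocks.
C[1] = C[3] = 0xE, so P[1] = P[3].
C[2] = C[4] = C[5] = 0x8, so P[2] = P[4] = P[5].

P[1] = P[3]; P[2] = P[4] = P[5]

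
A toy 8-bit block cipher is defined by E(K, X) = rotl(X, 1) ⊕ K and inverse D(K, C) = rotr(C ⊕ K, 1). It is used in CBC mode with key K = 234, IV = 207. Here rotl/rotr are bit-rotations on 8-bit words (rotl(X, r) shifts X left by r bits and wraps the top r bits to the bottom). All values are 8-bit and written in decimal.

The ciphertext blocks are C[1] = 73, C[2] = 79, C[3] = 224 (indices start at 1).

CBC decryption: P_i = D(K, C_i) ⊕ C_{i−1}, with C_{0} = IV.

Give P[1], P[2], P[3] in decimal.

P[1]: D(K, 73) = 209; 209 ⊕ 207 = 30.
P[2]: D(K, 79) = 210; 210 ⊕ 73 = 155.
P[3]: D(K, 224) = 5; 5 ⊕ 79 = 74.

P[1] = 30, P[2] = 155, P[3] = 74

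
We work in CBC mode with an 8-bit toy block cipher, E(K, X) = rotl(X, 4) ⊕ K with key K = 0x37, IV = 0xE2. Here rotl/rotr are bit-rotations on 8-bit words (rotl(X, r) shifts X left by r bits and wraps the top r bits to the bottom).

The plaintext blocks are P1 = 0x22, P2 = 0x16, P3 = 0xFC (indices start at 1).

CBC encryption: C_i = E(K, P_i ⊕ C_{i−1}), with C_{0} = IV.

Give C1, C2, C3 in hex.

C1 = 0x3B, C2 = 0xE5, C3 = 0xA6

C1: P1 ⊕ 0xE2 = 0xC0; E(K, 0xC0) = 0x3B.
C2: P2 ⊕ 0x3B = 0x2D; E(K, 0x2D) = 0xE5.
C3: P3 ⊕ 0xE5 = 0x19; E(K, 0x19) = 0xA6.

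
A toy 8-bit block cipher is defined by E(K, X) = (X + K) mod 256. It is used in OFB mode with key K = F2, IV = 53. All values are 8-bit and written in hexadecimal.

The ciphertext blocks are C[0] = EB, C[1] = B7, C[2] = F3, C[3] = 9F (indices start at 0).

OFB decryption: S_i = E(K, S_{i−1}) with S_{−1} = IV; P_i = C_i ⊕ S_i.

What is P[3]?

P[0]: S = E(K, 53) = 45; EB ⊕ 45 = AE.
P[1]: S = E(K, 45) = 37; B7 ⊕ 37 = 80.
P[2]: S = E(K, 37) = 29; F3 ⊕ 29 = DA.
P[3]: S = E(K, 29) = 1B; 9F ⊕ 1B = 84.

P[3] = 84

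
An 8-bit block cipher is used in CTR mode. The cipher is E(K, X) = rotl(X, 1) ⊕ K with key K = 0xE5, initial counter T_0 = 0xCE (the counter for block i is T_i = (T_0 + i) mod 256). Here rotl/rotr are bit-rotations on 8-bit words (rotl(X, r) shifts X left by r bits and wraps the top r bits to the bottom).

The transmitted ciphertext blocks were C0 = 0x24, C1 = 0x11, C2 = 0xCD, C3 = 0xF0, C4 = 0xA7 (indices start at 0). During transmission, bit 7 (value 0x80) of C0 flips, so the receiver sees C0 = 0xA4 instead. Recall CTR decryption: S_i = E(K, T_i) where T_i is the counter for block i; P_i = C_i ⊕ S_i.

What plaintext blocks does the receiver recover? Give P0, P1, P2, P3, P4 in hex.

P0 = 0xDC, P1 = 0x6B, P2 = 0x89, P3 = 0xB6, P4 = 0xE7

Only C0 changed, to 0xA4. In CTR, a change in C_i flips the same bit in P_i only; the keystream is unaffected. Decrypting the received ciphertext:
P0: T = 0xCE, S = E(K, T) = 0x78; 0xA4 ⊕ 0x78 = 0xDC.
P1: T = 0xCF, S = E(K, T) = 0x7A; 0x11 ⊕ 0x7A = 0x6B.
P2: T = 0xD0, S = E(K, T) = 0x44; 0xCD ⊕ 0x44 = 0x89.
P3: T = 0xD1, S = E(K, T) = 0x46; 0xF0 ⊕ 0x46 = 0xB6.
P4: T = 0xD2, S = E(K, T) = 0x40; 0xA7 ⊕ 0x40 = 0xE7.
Blocks that differ from the original plaintext: P0.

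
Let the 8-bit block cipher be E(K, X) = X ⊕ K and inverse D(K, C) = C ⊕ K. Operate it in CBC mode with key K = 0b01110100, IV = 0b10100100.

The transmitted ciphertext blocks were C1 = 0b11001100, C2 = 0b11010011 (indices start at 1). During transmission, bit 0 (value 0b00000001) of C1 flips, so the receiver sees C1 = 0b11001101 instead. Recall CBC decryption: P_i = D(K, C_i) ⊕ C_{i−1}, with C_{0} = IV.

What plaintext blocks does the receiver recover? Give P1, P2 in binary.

P1 = 0b00011101, P2 = 0b01101010

Only C1 changed, to 0b11001101. In CBC, a change in C_i garbles P_i and flips the same bit in P_{i+1}. Decrypting the received ciphertext:
P1: D(K, 0b11001101) = 0b10111001; 0b10111001 ⊕ 0b10100100 = 0b00011101.
P2: D(K, 0b11010011) = 0b10100111; 0b10100111 ⊕ 0b11001101 = 0b01101010.
Blocks that differ from the original plaintext: P1, P2.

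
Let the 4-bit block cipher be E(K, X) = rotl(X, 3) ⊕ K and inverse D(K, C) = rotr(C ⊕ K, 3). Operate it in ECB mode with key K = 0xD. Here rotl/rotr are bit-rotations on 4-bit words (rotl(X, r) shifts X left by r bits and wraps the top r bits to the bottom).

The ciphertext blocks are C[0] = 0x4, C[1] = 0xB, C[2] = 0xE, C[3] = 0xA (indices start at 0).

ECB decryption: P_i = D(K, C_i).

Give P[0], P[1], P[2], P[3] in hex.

P[0] = 0x3, P[1] = 0xC, P[2] = 0x6, P[3] = 0xE

P[0]: D(K, 0x4) = 0x3.
P[1]: D(K, 0xB) = 0xC.
P[2]: D(K, 0xE) = 0x6.
P[3]: D(K, 0xA) = 0xE.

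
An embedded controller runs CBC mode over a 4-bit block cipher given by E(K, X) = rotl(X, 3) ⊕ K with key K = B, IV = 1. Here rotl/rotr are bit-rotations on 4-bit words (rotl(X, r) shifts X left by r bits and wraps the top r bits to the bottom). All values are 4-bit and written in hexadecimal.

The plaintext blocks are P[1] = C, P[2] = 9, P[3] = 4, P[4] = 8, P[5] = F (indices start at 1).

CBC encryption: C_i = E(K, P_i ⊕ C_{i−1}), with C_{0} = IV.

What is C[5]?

C[5] = 6

C[1]: P[1] ⊕ 1 = D; E(K, D) = 5.
C[2]: P[2] ⊕ 5 = C; E(K, C) = D.
C[3]: P[3] ⊕ D = 9; E(K, 9) = 7.
C[4]: P[4] ⊕ 7 = F; E(K, F) = 4.
C[5]: P[5] ⊕ 4 = B; E(K, B) = 6.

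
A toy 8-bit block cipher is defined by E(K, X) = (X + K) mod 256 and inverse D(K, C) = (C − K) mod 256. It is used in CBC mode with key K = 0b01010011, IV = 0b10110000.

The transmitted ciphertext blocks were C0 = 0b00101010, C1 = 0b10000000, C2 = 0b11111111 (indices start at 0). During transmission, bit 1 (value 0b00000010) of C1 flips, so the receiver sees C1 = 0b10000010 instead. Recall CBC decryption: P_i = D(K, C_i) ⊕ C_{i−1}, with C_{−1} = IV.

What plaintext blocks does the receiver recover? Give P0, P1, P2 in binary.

P0 = 0b01100111, P1 = 0b00000101, P2 = 0b00101110

Only C1 changed, to 0b10000010. In CBC, a change in C_i garbles P_i and flips the same bit in P_{i+1}. Decrypting the received ciphertext:
P0: D(K, 0b00101010) = 0b11010111; 0b11010111 ⊕ 0b10110000 = 0b01100111.
P1: D(K, 0b10000010) = 0b00101111; 0b00101111 ⊕ 0b00101010 = 0b00000101.
P2: D(K, 0b11111111) = 0b10101100; 0b10101100 ⊕ 0b10000010 = 0b00101110.
Blocks that differ from the original plaintext: P1, P2.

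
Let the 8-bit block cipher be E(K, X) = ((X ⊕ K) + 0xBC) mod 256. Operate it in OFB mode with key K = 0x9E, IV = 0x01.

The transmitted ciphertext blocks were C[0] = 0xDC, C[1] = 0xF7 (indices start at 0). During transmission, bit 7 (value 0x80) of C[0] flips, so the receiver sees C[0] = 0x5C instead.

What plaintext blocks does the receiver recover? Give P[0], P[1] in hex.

OFB decryption: S_i = E(K, S_{i−1}) with S_{−1} = IV; P_i = C_i ⊕ S_i.
Only C[0] changed, to 0x5C. In OFB, a change in C_i flips the same bit in P_i only; the keystream is unaffected. Decrypting the received ciphertext:
P[0]: S = E(K, 0x01) = 0x5B; 0x5C ⊕ 0x5B = 0x07.
P[1]: S = E(K, 0x5B) = 0x81; 0xF7 ⊕ 0x81 = 0x76.
Blocks that differ from the original plaintext: P[0].

P[0] = 0x07, P[1] = 0x76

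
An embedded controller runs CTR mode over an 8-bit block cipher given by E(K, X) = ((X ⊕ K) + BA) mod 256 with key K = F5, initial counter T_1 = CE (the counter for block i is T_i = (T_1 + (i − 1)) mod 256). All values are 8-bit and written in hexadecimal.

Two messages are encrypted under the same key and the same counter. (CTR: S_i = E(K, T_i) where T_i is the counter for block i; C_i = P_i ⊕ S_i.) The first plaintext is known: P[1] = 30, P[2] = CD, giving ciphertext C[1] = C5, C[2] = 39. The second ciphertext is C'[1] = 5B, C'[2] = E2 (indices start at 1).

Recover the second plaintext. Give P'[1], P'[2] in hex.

In CTR with a reused counter, both messages share the same keystream S_i, so C_i ⊕ C'_i = P_i ⊕ P'_i and thus P'_i = P_i ⊕ C_i ⊕ C'_i.
P'[1]: 30 ⊕ C5 ⊕ 5B = AE.
P'[2]: CD ⊕ 39 ⊕ E2 = 16.

P'[1] = AE, P'[2] = 16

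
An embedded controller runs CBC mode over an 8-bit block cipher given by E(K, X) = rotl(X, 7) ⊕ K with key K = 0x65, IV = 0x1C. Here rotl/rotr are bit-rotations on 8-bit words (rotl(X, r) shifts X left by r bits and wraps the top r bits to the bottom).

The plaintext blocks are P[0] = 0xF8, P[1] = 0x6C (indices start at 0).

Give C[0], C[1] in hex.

CBC encryption: C_i = E(K, P_i ⊕ C_{i−1}), with C_{−1} = IV.
C[0]: P[0] ⊕ 0x1C = 0xE4; E(K, 0xE4) = 0x17.
C[1]: P[1] ⊕ 0x17 = 0x7B; E(K, 0x7B) = 0xD8.

C[0] = 0x17, C[1] = 0xD8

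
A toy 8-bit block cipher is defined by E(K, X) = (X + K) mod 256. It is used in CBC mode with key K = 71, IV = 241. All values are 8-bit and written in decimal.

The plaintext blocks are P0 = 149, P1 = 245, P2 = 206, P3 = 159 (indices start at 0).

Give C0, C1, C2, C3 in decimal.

CBC encryption: C_i = E(K, P_i ⊕ C_{i−1}), with C_{−1} = IV.
C0: P0 ⊕ 241 = 100; E(K, 100) = 171.
C1: P1 ⊕ 171 = 94; E(K, 94) = 165.
C2: P2 ⊕ 165 = 107; E(K, 107) = 178.
C3: P3 ⊕ 178 = 45; E(K, 45) = 116.

C0 = 171, C1 = 165, C2 = 178, C3 = 116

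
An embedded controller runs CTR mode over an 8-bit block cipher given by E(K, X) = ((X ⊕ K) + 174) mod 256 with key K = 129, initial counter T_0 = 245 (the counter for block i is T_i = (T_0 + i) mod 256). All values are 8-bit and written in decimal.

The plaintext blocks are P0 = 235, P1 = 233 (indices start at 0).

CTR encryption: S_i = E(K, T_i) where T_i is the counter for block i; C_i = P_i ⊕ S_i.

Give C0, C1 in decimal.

C0 = 201, C1 = 204

C0: T = 245, S = E(K, T) = 34; 235 ⊕ 34 = 201.
C1: T = 246, S = E(K, T) = 37; 233 ⊕ 37 = 204.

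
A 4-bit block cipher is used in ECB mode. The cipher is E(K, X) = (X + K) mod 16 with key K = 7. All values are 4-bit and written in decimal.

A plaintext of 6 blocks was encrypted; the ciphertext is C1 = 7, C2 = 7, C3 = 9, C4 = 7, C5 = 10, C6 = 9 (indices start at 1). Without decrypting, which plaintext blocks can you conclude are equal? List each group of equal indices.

P1 = P2 = P4; P3 = P6

ECB encrypts each block independently with the same key, so equal ciphertext blocks imply equal plaintext blocks.
C1 = C2 = C4 = 7, so P1 = P2 = P4.
C3 = C6 = 9, so P3 = P6.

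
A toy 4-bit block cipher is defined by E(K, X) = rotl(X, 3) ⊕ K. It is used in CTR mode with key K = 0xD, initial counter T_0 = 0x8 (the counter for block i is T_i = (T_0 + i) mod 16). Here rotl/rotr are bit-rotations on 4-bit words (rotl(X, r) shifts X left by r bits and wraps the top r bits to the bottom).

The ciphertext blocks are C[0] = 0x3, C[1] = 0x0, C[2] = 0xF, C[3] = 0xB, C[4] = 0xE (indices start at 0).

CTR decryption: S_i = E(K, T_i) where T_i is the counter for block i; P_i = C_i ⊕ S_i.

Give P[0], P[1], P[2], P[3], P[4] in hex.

P[0] = 0xA, P[1] = 0x1, P[2] = 0x7, P[3] = 0xB, P[4] = 0x5

P[0]: T = 0x8, S = E(K, T) = 0x9; 0x3 ⊕ 0x9 = 0xA.
P[1]: T = 0x9, S = E(K, T) = 0x1; 0x0 ⊕ 0x1 = 0x1.
P[2]: T = 0xA, S = E(K, T) = 0x8; 0xF ⊕ 0x8 = 0x7.
P[3]: T = 0xB, S = E(K, T) = 0x0; 0xB ⊕ 0x0 = 0xB.
P[4]: T = 0xC, S = E(K, T) = 0xB; 0xE ⊕ 0xB = 0x5.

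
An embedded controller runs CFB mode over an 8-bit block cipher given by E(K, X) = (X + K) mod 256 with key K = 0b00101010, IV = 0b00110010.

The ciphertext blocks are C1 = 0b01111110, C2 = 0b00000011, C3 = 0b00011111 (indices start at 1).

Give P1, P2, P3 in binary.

CFB decryption: P_i = C_i ⊕ E(K, C_{i−1}), with C_{0} = IV.
P1: E(K, 0b00110010) = 0b01011100; 0b01111110 ⊕ 0b01011100 = 0b00100010.
P2: E(K, 0b01111110) = 0b10101000; 0b00000011 ⊕ 0b10101000 = 0b10101011.
P3: E(K, 0b00000011) = 0b00101101; 0b00011111 ⊕ 0b00101101 = 0b00110010.

P1 = 0b00100010, P2 = 0b10101011, P3 = 0b00110010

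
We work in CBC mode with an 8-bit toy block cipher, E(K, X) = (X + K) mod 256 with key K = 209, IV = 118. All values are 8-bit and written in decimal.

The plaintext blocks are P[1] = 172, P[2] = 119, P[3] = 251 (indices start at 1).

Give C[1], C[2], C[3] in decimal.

CBC encryption: C_i = E(K, P_i ⊕ C_{i−1}), with C_{0} = IV.
C[1]: P[1] ⊕ 118 = 218; E(K, 218) = 171.
C[2]: P[2] ⊕ 171 = 220; E(K, 220) = 173.
C[3]: P[3] ⊕ 173 = 86; E(K, 86) = 39.

C[1] = 171, C[2] = 173, C[3] = 39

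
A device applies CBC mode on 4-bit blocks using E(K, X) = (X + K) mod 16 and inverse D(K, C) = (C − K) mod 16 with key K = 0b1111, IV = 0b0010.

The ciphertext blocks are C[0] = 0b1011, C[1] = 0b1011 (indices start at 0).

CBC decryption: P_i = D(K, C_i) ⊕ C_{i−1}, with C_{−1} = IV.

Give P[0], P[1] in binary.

P[0]: D(K, 0b1011) = 0b1100; 0b1100 ⊕ 0b0010 = 0b1110.
P[1]: D(K, 0b1011) = 0b1100; 0b1100 ⊕ 0b1011 = 0b0111.

P[0] = 0b1110, P[1] = 0b0111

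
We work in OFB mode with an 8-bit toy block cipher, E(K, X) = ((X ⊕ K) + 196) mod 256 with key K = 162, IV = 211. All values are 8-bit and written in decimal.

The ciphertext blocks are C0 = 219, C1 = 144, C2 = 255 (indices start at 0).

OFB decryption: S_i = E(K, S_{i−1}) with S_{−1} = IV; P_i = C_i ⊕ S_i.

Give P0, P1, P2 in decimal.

P0 = 238, P1 = 203, P2 = 66

P0: S = E(K, 211) = 53; 219 ⊕ 53 = 238.
P1: S = E(K, 53) = 91; 144 ⊕ 91 = 203.
P2: S = E(K, 91) = 189; 255 ⊕ 189 = 66.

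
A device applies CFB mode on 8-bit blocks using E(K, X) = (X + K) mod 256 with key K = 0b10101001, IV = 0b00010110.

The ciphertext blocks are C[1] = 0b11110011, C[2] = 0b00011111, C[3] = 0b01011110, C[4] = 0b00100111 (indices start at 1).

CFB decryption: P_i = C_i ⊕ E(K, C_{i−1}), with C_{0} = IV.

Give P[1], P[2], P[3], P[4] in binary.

P[1]: E(K, 0b00010110) = 0b10111111; 0b11110011 ⊕ 0b10111111 = 0b01001100.
P[2]: E(K, 0b11110011) = 0b10011100; 0b00011111 ⊕ 0b10011100 = 0b10000011.
P[3]: E(K, 0b00011111) = 0b11001000; 0b01011110 ⊕ 0b11001000 = 0b10010110.
P[4]: E(K, 0b01011110) = 0b00000111; 0b00100111 ⊕ 0b00000111 = 0b00100000.

P[1] = 0b01001100, P[2] = 0b10000011, P[3] = 0b10010110, P[4] = 0b00100000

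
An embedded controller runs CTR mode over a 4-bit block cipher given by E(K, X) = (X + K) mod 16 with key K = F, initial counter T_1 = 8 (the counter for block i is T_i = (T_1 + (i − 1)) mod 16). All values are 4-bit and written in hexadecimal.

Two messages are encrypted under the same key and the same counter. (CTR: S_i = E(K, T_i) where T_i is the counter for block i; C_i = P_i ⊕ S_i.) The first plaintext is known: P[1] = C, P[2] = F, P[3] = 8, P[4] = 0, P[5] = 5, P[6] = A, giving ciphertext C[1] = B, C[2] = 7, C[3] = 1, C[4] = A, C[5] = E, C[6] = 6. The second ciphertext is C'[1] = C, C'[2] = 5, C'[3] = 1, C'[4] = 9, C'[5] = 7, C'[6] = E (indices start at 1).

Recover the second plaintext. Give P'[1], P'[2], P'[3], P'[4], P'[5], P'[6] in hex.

P'[1] = B, P'[2] = D, P'[3] = 8, P'[4] = 3, P'[5] = C, P'[6] = 2

In CTR with a reused counter, both messages share the same keystream S_i, so C_i ⊕ C'_i = P_i ⊕ P'_i and thus P'_i = P_i ⊕ C_i ⊕ C'_i.
P'[1]: C ⊕ B ⊕ C = B.
P'[2]: F ⊕ 7 ⊕ 5 = D.
P'[3]: 8 ⊕ 1 ⊕ 1 = 8.
P'[4]: 0 ⊕ A ⊕ 9 = 3.
P'[5]: 5 ⊕ E ⊕ 7 = C.
P'[6]: A ⊕ 6 ⊕ E = 2.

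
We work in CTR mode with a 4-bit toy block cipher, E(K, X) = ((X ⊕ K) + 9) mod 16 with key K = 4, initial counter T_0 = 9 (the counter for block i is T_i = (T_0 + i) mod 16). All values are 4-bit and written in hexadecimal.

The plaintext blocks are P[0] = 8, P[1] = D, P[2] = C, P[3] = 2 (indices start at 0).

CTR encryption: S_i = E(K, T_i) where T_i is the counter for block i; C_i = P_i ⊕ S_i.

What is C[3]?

C[3] = 3

C[0]: T = 9, S = E(K, T) = 6; 8 ⊕ 6 = E.
C[1]: T = A, S = E(K, T) = 7; D ⊕ 7 = A.
C[2]: T = B, S = E(K, T) = 8; C ⊕ 8 = 4.
C[3]: T = C, S = E(K, T) = 1; 2 ⊕ 1 = 3.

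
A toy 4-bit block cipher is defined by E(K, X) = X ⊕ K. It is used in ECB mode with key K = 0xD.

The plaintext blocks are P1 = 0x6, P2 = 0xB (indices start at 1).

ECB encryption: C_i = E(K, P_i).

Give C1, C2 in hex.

C1 = 0xB, C2 = 0x6

C1: E(K, 0x6) = 0xB.
C2: E(K, 0xB) = 0x6.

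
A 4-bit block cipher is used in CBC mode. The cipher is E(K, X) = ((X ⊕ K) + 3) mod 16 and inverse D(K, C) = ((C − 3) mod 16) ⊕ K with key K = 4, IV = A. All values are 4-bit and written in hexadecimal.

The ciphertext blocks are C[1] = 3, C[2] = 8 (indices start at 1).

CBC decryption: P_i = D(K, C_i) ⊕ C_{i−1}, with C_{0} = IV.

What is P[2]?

P[2]: D(K, 8) = 1; 1 ⊕ 3 = 2.

P[2] = 2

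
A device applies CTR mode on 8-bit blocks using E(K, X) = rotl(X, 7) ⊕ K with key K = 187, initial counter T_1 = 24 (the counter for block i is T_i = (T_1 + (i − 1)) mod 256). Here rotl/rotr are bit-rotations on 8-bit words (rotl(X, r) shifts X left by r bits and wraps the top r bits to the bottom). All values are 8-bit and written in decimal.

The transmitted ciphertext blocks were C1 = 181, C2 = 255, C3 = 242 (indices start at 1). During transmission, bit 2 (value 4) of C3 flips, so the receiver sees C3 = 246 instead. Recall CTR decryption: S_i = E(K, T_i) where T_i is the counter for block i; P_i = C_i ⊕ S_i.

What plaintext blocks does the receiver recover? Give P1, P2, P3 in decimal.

Only C3 changed, to 246. In CTR, a change in C_i flips the same bit in P_i only; the keystream is unaffected. Decrypting the received ciphertext:
P1: T = 24, S = E(K, T) = 183; 181 ⊕ 183 = 2.
P2: T = 25, S = E(K, T) = 55; 255 ⊕ 55 = 200.
P3: T = 26, S = E(K, T) = 182; 246 ⊕ 182 = 64.
Blocks that differ from the original plaintext: P3.

P1 = 2, P2 = 200, P3 = 64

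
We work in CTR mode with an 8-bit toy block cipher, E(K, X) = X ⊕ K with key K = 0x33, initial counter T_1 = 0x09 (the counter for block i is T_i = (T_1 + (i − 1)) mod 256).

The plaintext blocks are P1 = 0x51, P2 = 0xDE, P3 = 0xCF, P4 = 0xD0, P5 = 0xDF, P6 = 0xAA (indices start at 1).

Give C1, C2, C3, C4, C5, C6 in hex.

CTR encryption: S_i = E(K, T_i) where T_i is the counter for block i; C_i = P_i ⊕ S_i.
C1: T = 0x09, S = E(K, T) = 0x3A; 0x51 ⊕ 0x3A = 0x6B.
C2: T = 0x0A, S = E(K, T) = 0x39; 0xDE ⊕ 0x39 = 0xE7.
C3: T = 0x0B, S = E(K, T) = 0x38; 0xCF ⊕ 0x38 = 0xF7.
C4: T = 0x0C, S = E(K, T) = 0x3F; 0xD0 ⊕ 0x3F = 0xEF.
C5: T = 0x0D, S = E(K, T) = 0x3E; 0xDF ⊕ 0x3E = 0xE1.
C6: T = 0x0E, S = E(K, T) = 0x3D; 0xAA ⊕ 0x3D = 0x97.

C1 = 0x6B, C2 = 0xE7, C3 = 0xF7, C4 = 0xEF, C5 = 0xE1, C6 = 0x97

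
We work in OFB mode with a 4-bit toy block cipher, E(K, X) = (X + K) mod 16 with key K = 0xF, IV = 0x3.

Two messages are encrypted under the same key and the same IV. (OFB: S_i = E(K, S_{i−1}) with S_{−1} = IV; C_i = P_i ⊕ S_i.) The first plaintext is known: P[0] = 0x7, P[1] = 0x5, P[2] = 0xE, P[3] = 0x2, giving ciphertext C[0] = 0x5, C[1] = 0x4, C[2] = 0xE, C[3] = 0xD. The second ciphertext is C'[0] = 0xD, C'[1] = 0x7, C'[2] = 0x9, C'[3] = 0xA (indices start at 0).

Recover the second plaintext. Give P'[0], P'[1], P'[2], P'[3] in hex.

In OFB with a reused IV, both messages share the same keystream S_i, so C_i ⊕ C'_i = P_i ⊕ P'_i and thus P'_i = P_i ⊕ C_i ⊕ C'_i.
P'[0]: 0x7 ⊕ 0x5 ⊕ 0xD = 0xF.
P'[1]: 0x5 ⊕ 0x4 ⊕ 0x7 = 0x6.
P'[2]: 0xE ⊕ 0xE ⊕ 0x9 = 0x9.
P'[3]: 0x2 ⊕ 0xD ⊕ 0xA = 0x5.

P'[0] = 0xF, P'[1] = 0x6, P'[2] = 0x9, P'[3] = 0x5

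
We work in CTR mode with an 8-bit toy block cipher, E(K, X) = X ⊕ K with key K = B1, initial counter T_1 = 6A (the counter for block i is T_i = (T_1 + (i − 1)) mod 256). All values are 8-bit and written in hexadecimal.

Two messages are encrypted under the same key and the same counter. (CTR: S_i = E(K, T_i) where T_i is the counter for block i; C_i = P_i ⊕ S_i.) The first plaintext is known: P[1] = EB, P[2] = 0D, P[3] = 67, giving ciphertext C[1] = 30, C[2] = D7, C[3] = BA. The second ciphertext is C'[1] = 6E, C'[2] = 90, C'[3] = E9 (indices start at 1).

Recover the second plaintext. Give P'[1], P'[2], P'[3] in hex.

In CTR with a reused counter, both messages share the same keystream S_i, so C_i ⊕ C'_i = P_i ⊕ P'_i and thus P'_i = P_i ⊕ C_i ⊕ C'_i.
P'[1]: EB ⊕ 30 ⊕ 6E = B5.
P'[2]: 0D ⊕ D7 ⊕ 90 = 4A.
P'[3]: 67 ⊕ BA ⊕ E9 = 34.

P'[1] = B5, P'[2] = 4A, P'[3] = 34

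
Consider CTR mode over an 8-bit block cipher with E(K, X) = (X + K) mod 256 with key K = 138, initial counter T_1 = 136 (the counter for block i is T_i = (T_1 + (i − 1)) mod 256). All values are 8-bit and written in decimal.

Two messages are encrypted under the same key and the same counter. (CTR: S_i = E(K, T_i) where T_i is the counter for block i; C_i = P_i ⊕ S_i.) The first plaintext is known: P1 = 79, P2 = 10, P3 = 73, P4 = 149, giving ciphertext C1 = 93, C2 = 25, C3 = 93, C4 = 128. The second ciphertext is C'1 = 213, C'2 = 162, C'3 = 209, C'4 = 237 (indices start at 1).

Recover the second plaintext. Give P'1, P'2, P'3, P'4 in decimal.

In CTR with a reused counter, both messages share the same keystream S_i, so C_i ⊕ C'_i = P_i ⊕ P'_i and thus P'_i = P_i ⊕ C_i ⊕ C'_i.
P'1: 79 ⊕ 93 ⊕ 213 = 199.
P'2: 10 ⊕ 25 ⊕ 162 = 177.
P'3: 73 ⊕ 93 ⊕ 209 = 197.
P'4: 149 ⊕ 128 ⊕ 237 = 248.

P'1 = 199, P'2 = 177, P'3 = 197, P'4 = 248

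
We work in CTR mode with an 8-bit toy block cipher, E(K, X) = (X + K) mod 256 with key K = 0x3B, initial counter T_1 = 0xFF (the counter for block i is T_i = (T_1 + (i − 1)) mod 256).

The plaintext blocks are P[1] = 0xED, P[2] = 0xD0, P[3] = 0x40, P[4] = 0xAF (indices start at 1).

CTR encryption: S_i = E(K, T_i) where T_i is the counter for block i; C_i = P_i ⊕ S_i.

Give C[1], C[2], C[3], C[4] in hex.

C[1] = 0xD7, C[2] = 0xEB, C[3] = 0x7C, C[4] = 0x92

C[1]: T = 0xFF, S = E(K, T) = 0x3A; 0xED ⊕ 0x3A = 0xD7.
C[2]: T = 0x00, S = E(K, T) = 0x3B; 0xD0 ⊕ 0x3B = 0xEB.
C[3]: T = 0x01, S = E(K, T) = 0x3C; 0x40 ⊕ 0x3C = 0x7C.
C[4]: T = 0x02, S = E(K, T) = 0x3D; 0xAF ⊕ 0x3D = 0x92.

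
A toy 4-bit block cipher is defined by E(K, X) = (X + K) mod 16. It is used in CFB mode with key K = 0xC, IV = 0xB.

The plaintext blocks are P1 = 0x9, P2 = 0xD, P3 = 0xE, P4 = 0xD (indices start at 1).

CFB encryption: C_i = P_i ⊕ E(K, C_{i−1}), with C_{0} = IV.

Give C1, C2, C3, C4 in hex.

C1 = 0xE, C2 = 0x7, C3 = 0xD, C4 = 0x4

C1: E(K, 0xB) = 0x7; 0x9 ⊕ 0x7 = 0xE.
C2: E(K, 0xE) = 0xA; 0xD ⊕ 0xA = 0x7.
C3: E(K, 0x7) = 0x3; 0xE ⊕ 0x3 = 0xD.
C4: E(K, 0xD) = 0x9; 0xD ⊕ 0x9 = 0x4.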